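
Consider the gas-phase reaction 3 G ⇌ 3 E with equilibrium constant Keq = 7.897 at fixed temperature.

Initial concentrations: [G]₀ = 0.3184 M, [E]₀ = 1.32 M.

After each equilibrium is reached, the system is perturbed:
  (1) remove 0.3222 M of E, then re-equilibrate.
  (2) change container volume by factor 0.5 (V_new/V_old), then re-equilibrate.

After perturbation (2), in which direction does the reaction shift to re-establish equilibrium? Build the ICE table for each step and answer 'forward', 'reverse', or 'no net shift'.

Direction: no net shift

Q₀ = 71.25 vs Keq = 7.897 ⇒ Q>K, reverse
Step 1:
                  G         E
  I          0.3184      1.32
  C          0.2293   -0.2293
  E          0.5477     1.091
  solve Keq expr → x = -0.07644; check Q = 7.897
Then remove 0.3222 M of E.
Step 2:
                  G         E
  I          0.5477    0.7685
  C         -0.1077    0.1077
  E            0.44    0.8762
  solve Keq expr → x = 0.0359; check Q = 7.897
Then change container volume by factor 0.5 (V_new/V_old).
Step 3:
                  G         E
  I            0.88     1.752
  C               0         0
  E            0.88     1.752
  solve Keq expr → x = 0; check Q = 7.897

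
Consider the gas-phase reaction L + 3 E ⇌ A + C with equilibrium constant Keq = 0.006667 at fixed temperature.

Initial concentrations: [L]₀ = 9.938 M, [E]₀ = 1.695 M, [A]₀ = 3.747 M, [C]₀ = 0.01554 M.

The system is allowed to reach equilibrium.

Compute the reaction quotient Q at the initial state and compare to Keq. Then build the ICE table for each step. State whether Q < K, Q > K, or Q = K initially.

Q₀ = 0.001203 vs Keq = 0.006667 ⇒ Q<K, forward
Step 1:
                   L          E          A          C
  Initial      9.938      1.695      3.747    0.01554
  Change    -0.04892    -0.1468    0.04892    0.04892
  Equil        9.889      1.548      3.796    0.06446
  solve Keq expr → x = 0.04892; check Q = 0.006667

Q₀ = 0.001203; Q < K (proceeds forward)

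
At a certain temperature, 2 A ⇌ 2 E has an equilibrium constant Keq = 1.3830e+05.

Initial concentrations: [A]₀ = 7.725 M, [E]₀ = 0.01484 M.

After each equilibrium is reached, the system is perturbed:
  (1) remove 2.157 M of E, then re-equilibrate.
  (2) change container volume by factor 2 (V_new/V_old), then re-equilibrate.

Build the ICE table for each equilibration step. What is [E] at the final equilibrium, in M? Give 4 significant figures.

[E]_eq = 2.784 M

Q₀ = 3.6904e-06 vs Keq = 1.3830e+05 ⇒ Q<K, forward
Step 1:
                  A         E
  Initial     7.725   0.01484
  Change     -7.704     7.704
  Equil     0.02076     7.719
  solve Keq expr → x = 3.852; check Q = 1.3830e+05
Then remove 2.157 M of E.
Step 2:
                  A         E
  Initial   0.02076     5.562
  Change  -0.005785  0.005785
  Equil     0.01497     5.568
  solve Keq expr → x = 0.002892; check Q = 1.3830e+05
Then change container volume by factor 2 (V_new/V_old).
Step 3:
                  A         E
  Initial  0.007486     2.784
  Change          0         0
  Equil    0.007486     2.784
  solve Keq expr → x = 0; check Q = 1.3830e+05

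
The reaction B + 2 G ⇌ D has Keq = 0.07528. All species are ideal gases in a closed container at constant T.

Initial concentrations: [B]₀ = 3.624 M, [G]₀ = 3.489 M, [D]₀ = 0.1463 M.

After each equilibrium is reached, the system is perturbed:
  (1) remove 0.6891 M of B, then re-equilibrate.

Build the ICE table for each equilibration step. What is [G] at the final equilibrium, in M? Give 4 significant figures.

[G]_eq = 2.169 M

Q₀ = 0.003316 vs Keq = 0.07528 ⇒ Q<K, forward
Step 1:
                  B         G         D
  I           3.624     3.489    0.1463
  C         -0.7367    -1.473    0.7367
  E           2.887     2.016     0.883
  solve Keq expr → x = 0.7367; check Q = 0.07528
Then remove 0.6891 M of B.
Step 2:
                  B         G         D
  I           2.198     2.016     0.883
  C         0.07693    0.1539  -0.07693
  E           2.275     2.169    0.8061
  solve Keq expr → x = -0.07693; check Q = 0.07528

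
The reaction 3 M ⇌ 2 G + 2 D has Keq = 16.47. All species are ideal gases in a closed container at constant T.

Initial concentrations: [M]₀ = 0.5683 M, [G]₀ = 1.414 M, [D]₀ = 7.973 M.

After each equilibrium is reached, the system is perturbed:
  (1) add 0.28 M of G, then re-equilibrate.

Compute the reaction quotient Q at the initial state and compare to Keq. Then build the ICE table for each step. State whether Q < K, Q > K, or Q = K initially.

Q₀ = 692.5; Q > K (proceeds reverse)

Q₀ = 692.5 vs Keq = 16.47 ⇒ Q>K, reverse
Step 1:
                   M          G          D
  Initial     0.5683      1.414      7.973
  Change      0.8044    -0.5363    -0.5363
  Equil        1.373     0.8777      7.437
  solve Keq expr → x = -0.2681; check Q = 16.47
Then add 0.28 M of G.
Step 2:
                   M          G          D
  Initial      1.373      1.158      7.437
  Change      0.1602    -0.1068    -0.1068
  Equil        1.533      1.051       7.33
  solve Keq expr → x = -0.05341; check Q = 16.47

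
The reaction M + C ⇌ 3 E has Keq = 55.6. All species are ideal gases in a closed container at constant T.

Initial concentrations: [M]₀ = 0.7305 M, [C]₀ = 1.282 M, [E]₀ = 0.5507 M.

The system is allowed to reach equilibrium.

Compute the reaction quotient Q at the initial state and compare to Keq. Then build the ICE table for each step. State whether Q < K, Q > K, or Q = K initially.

Q₀ = 0.1783 vs Keq = 55.6 ⇒ Q<K, forward
Step 1:
                   M          C          E
  I           0.7305      1.282     0.5507
  C          -0.5148    -0.5148      1.545
  E           0.2157     0.7672      2.095
  solve Keq expr → x = 0.5148; check Q = 55.6

Q₀ = 0.1783; Q < K (proceeds forward)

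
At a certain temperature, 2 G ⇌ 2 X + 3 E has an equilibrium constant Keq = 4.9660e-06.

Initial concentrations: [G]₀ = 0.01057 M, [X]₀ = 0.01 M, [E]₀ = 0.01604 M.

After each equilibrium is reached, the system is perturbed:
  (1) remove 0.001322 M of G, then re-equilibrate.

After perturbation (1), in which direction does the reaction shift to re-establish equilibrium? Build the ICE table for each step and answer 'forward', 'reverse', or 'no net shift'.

Direction: reverse

Q₀ = 3.6937e-06 vs Keq = 4.9660e-06 ⇒ Q<K, forward
Step 1:
                  G         X         E
  I         0.01057      0.01   0.01604
  C       -4.4586e-04 4.4586e-04 6.6879e-04
  E         0.01012   0.01045   0.01671
  solve Keq expr → x = 2.2293e-04; check Q = 4.9660e-06
Then remove 0.001322 M of G.
Step 2:
                  G         X         E
  I        0.008802   0.01045   0.01671
  C       4.0456e-04 -4.0456e-04 -6.0684e-04
  E        0.009207   0.01004    0.0161
  solve Keq expr → x = -2.0228e-04; check Q = 4.9660e-06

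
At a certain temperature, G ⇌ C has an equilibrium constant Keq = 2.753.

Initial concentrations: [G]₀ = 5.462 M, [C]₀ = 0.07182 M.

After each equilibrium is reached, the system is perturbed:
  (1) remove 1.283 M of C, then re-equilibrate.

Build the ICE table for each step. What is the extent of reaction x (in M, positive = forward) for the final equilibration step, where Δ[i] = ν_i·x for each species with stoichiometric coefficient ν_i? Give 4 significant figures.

x = 0.3419 M

Q₀ = 0.01315 vs Keq = 2.753 ⇒ Q<K, forward
Step 1:
                  G         C
  init        5.462   0.07182
  Δ          -3.987     3.987
  eq          1.475     4.059
  solve Keq expr → x = 3.987; check Q = 2.753
Then remove 1.283 M of C.
Step 2:
                  G         C
  init        1.475     2.776
  Δ         -0.3419    0.3419
  eq          1.133     3.118
  solve Keq expr → x = 0.3419; check Q = 2.753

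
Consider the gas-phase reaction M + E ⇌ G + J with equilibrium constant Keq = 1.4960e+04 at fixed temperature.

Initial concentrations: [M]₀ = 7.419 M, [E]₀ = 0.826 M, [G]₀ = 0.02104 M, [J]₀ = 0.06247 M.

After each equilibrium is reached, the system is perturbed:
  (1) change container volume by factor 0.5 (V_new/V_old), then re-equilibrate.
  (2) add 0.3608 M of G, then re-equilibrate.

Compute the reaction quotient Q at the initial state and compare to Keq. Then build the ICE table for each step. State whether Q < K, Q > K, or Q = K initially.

Q₀ = 2.1448e-04; Q < K (proceeds forward)

Q₀ = 2.1448e-04 vs Keq = 1.4960e+04 ⇒ Q<K, forward
Step 1:
                  M         E         G         J
  Initial     7.419     0.826   0.02104   0.06247
  Change     -0.826    -0.826     0.826     0.826
  Equil       6.593 7.6300e-06     0.847    0.8885
  solve Keq expr → x = 0.826; check Q = 1.4960e+04
Then change container volume by factor 0.5 (V_new/V_old).
Step 2:
                  M         E         G         J
  Initial     13.19 1.5260e-05     1.694     1.777
  Change          0         0         0         0
  Equil       13.19 1.5260e-05     1.694     1.777
  solve Keq expr → x = 0; check Q = 1.4960e+04
Then add 0.3608 M of G.
Step 3:
                  M         E         G         J
  Initial     13.19 1.5260e-05     2.055     1.777
  Change  3.2500e-06 3.2500e-06 -3.2500e-06 -3.2500e-06
  Equil       13.19 1.8510e-05     2.055     1.777
  solve Keq expr → x = -3.2500e-06; check Q = 1.4960e+04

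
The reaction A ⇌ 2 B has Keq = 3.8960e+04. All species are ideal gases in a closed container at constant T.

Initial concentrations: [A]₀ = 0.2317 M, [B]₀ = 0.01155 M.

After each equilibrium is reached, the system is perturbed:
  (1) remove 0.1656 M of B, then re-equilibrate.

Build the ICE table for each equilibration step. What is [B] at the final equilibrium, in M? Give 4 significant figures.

[B]_eq = 0.3093 M

Q₀ = 5.7576e-04 vs Keq = 3.8960e+04 ⇒ Q<K, forward
Step 1:
                   A          B
  I           0.2317    0.01155
  C          -0.2317     0.4634
  E       5.7897e-06     0.4749
  solve Keq expr → x = 0.2317; check Q = 3.8960e+04
Then remove 0.1656 M of B.
Step 2:
                   A          B
  I       5.7897e-06     0.3093
  C       -3.3335e-06 6.6669e-06
  E       2.4562e-06     0.3093
  solve Keq expr → x = 3.3335e-06; check Q = 3.8960e+04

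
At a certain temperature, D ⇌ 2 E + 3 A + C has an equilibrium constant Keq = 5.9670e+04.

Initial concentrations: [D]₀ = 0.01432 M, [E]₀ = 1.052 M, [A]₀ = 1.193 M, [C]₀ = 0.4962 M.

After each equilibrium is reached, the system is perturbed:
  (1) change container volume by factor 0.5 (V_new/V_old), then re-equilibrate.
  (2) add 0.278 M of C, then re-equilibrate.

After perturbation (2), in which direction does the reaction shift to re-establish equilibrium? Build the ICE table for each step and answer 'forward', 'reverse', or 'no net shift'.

Direction: reverse

Q₀ = 65.11 vs Keq = 5.9670e+04 ⇒ Q<K, forward
Step 1:
                   D          E          A          C
  Initial    0.01432      1.052      1.193     0.4962
  Change     -0.0143     0.0286     0.0429     0.0143
  Equil   1.8859e-05      1.081      1.236     0.5105
  solve Keq expr → x = 0.0143; check Q = 5.9670e+04
Then change container volume by factor 0.5 (V_new/V_old).
Step 2:
                   D          E          A          C
  Initial 3.7719e-05      2.161      2.472      1.021
  Change     0.00116   -0.00232  -0.003481   -0.00116
  Equil     0.001198      2.159      2.468       1.02
  solve Keq expr → x = -0.00116; check Q = 5.9670e+04
Then add 0.278 M of C.
Step 3:
                   D          E          A          C
  Initial   0.001198      2.159      2.468      1.298
  Change  3.2346e-04 -6.4693e-04 -9.7039e-04 -3.2346e-04
  Equil     0.001521      2.158      2.467      1.298
  solve Keq expr → x = -3.2346e-04; check Q = 5.9670e+04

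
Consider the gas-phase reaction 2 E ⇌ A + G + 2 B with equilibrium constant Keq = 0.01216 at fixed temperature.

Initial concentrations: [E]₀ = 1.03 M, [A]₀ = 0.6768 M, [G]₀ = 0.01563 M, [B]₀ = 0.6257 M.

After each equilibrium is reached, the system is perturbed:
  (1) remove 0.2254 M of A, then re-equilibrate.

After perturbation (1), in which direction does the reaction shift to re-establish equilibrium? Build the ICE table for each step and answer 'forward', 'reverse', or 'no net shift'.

Direction: forward

Q₀ = 0.003904 vs Keq = 0.01216 ⇒ Q<K, forward
Step 1:
                    E           A           G           B
  init           1.03      0.6768     0.01563      0.6257
  Δ          -0.04413     0.02206     0.02206     0.04413
  eq           0.9859      0.6989     0.03769      0.6698
  solve Keq expr → x = 0.02206; check Q = 0.01216
Then remove 0.2254 M of A.
Step 2:
                    E           A           G           B
  init         0.9859      0.4735     0.03769      0.6698
  Δ          -0.02204     0.01102     0.01102     0.02204
  eq           0.9638      0.4845     0.04871      0.6919
  solve Keq expr → x = 0.01102; check Q = 0.01216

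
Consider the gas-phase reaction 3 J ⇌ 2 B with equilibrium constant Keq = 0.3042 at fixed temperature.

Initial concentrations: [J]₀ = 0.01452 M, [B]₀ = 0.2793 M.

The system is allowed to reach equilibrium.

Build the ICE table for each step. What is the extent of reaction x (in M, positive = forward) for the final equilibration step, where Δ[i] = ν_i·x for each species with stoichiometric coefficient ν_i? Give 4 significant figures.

x = -0.09467 M

Q₀ = 2.5482e+04 vs Keq = 0.3042 ⇒ Q>K, reverse
Step 1:
                    J           B
  I           0.01452      0.2793
  C             0.284     -0.1893
  E            0.2985     0.08996
  solve Keq expr → x = -0.09467; check Q = 0.3042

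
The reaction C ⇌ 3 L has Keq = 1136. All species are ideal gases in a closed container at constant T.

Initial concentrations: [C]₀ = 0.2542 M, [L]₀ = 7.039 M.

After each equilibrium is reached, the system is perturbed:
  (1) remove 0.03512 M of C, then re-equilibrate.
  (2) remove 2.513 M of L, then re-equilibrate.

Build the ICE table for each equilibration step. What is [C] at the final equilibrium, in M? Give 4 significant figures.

Q₀ = 1372 vs Keq = 1136 ⇒ Q>K, reverse
Step 1:
                   C          L
  init        0.2542      7.039
  Δ           0.0381    -0.1143
  eq          0.2923      6.925
  solve Keq expr → x = -0.0381; check Q = 1136
Then remove 0.03512 M of C.
Step 2:
                   C          L
  init        0.2572      6.925
  Δ          0.02553   -0.07659
  eq          0.2827      6.848
  solve Keq expr → x = -0.02553; check Q = 1136
Then remove 2.513 M of L.
Step 3:
                   C          L
  init        0.2827      4.335
  Δ          -0.1806     0.5418
  eq          0.1021      4.877
  solve Keq expr → x = 0.1806; check Q = 1136

[C]_eq = 0.1021 M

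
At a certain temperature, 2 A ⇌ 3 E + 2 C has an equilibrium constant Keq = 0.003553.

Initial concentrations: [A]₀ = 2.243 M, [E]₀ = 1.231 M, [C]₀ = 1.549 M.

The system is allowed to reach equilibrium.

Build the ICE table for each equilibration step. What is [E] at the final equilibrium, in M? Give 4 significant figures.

Q₀ = 0.8896 vs Keq = 0.003553 ⇒ Q>K, reverse
Step 1:
                    A           E           C
  I             2.243       1.231       1.549
  C            0.6077     -0.9116     -0.6077
  E             2.851      0.3194      0.9413
  solve Keq expr → x = -0.3039; check Q = 0.003553

[E]_eq = 0.3194 M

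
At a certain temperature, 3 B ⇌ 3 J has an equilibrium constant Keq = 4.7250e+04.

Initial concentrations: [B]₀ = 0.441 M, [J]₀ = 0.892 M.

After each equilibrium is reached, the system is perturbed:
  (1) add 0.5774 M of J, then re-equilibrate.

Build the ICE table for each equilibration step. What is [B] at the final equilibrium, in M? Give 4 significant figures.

Q₀ = 8.275 vs Keq = 4.7250e+04 ⇒ Q<K, forward
Step 1:
                  B         J
  Initial     0.441     0.892
  Change    -0.4051    0.4051
  Equil     0.03588     1.297
  solve Keq expr → x = 0.135; check Q = 4.7250e+04
Then add 0.5774 M of J.
Step 2:
                  B         J
  Initial   0.03588     1.875
  Change    0.01554  -0.01554
  Equil     0.05142     1.859
  solve Keq expr → x = -0.005181; check Q = 4.7250e+04

[B]_eq = 0.05142 M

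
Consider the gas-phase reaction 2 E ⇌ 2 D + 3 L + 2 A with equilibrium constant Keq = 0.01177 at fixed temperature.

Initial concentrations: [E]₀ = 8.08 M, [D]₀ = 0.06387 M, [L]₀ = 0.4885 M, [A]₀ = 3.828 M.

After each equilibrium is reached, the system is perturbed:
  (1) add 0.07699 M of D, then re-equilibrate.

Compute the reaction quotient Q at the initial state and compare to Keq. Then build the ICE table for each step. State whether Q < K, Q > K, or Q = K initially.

Q₀ = 1.0674e-04 vs Keq = 0.01177 ⇒ Q<K, forward
Step 1:
                  E         D         L         A
  Initial      8.08   0.06387    0.4885     3.828
  Change    -0.2203    0.2203    0.3305    0.2203
  Equil        7.86    0.2842     0.819     4.048
  solve Keq expr → x = 0.1102; check Q = 0.01177
Then add 0.07699 M of D.
Step 2:
                  E         D         L         A
  Initial      7.86    0.3612     0.819     4.048
  Change    0.03895  -0.03895  -0.05842  -0.03895
  Equil       7.899    0.3222    0.7606     4.009
  solve Keq expr → x = -0.01947; check Q = 0.01177

Q₀ = 1.0674e-04; Q < K (proceeds forward)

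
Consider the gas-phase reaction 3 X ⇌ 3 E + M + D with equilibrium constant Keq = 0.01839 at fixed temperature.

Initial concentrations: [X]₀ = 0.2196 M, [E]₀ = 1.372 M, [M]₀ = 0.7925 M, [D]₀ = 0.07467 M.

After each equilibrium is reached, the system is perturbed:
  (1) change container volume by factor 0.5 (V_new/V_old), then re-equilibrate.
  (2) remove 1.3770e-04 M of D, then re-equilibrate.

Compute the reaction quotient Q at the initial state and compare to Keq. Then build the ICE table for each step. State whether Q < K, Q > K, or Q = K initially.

Q₀ = 14.43; Q > K (proceeds reverse)

Q₀ = 14.43 vs Keq = 0.01839 ⇒ Q>K, reverse
Step 1:
                    X           E           M           D
  Initial      0.2196       1.372      0.7925     0.07467
  Change       0.2198     -0.2198    -0.07325    -0.07325
  Equil        0.4394       1.152      0.7192    0.001418
  solve Keq expr → x = -0.07325; check Q = 0.01839
Then change container volume by factor 0.5 (V_new/V_old).
Step 2:
                    X           E           M           D
  Initial      0.8787       2.304       1.438    0.002835
  Change     0.006311   -0.006311   -0.002104   -0.002104
  Equil         0.885       2.298       1.436  7.3119e-04
  solve Keq expr → x = -0.002104; check Q = 0.01839
Then remove 1.3770e-04 M of D.
Step 3:
                    X           E           M           D
  Initial       0.885       2.298       1.436  5.9349e-04
  Change  -4.0869e-04  4.0869e-04  1.3623e-04  1.3623e-04
  Equil        0.8846       2.299       1.437  7.2972e-04
  solve Keq expr → x = 1.3623e-04; check Q = 0.01839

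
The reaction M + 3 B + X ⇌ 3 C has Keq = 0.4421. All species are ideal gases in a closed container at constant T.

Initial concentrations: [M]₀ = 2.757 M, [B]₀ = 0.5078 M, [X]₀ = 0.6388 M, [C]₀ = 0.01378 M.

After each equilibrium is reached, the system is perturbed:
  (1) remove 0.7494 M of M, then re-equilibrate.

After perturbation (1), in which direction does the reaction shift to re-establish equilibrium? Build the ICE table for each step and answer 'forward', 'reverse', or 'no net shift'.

Direction: reverse

Q₀ = 1.1347e-05 vs Keq = 0.4421 ⇒ Q<K, forward
Step 1:
                  M         B         X         C
  init        2.757    0.5078    0.6388   0.01378
  Δ        -0.07647   -0.2294  -0.07647    0.2294
  eq          2.681    0.2784    0.5623    0.2432
  solve Keq expr → x = 0.07647; check Q = 0.4421
Then remove 0.7494 M of M.
Step 2:
                  M         B         X         C
  init        1.931    0.2784    0.5623    0.2432
  Δ        0.004558   0.01367  0.004558  -0.01367
  eq          1.936    0.2921    0.5669    0.2295
  solve Keq expr → x = -0.004558; check Q = 0.4421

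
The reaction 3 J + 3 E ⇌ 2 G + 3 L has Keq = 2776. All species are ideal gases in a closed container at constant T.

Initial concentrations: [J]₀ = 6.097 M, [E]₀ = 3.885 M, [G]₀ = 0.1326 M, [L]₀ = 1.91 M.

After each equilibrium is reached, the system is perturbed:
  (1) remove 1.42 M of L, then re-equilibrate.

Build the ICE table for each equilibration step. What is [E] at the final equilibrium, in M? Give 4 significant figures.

[E]_eq = 0.2271 M

Q₀ = 9.2186e-06 vs Keq = 2776 ⇒ Q<K, forward
Step 1:
                  J         E         G         L
  init        6.097     3.885    0.1326      1.91
  Δ          -3.594    -3.594     2.396     3.594
  eq          2.503    0.2905     2.529     5.504
  solve Keq expr → x = 1.198; check Q = 2776
Then remove 1.42 M of L.
Step 2:
                  J         E         G         L
  init        2.503    0.2905     2.529     4.084
  Δ        -0.06341  -0.06341   0.04227   0.06341
  eq          2.439    0.2271     2.571     4.148
  solve Keq expr → x = 0.02114; check Q = 2776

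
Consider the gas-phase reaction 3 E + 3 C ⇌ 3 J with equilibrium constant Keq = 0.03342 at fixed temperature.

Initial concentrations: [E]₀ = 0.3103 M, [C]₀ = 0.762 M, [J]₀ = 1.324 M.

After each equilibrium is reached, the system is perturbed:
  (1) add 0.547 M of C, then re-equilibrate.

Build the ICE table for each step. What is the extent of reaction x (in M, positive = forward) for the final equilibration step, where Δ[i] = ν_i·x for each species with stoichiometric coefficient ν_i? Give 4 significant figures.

x = 0.03215 M

Q₀ = 175.6 vs Keq = 0.03342 ⇒ Q>K, reverse
Step 1:
                   E          C          J
  init        0.3103      0.762      1.324
  Δ           0.7813     0.7813    -0.7813
  eq           1.092      1.543     0.5427
  solve Keq expr → x = -0.2604; check Q = 0.03342
Then add 0.547 M of C.
Step 2:
                   E          C          J
  init         1.092       2.09     0.5427
  Δ         -0.09646   -0.09646    0.09646
  eq          0.9952      1.994     0.6391
  solve Keq expr → x = 0.03215; check Q = 0.03342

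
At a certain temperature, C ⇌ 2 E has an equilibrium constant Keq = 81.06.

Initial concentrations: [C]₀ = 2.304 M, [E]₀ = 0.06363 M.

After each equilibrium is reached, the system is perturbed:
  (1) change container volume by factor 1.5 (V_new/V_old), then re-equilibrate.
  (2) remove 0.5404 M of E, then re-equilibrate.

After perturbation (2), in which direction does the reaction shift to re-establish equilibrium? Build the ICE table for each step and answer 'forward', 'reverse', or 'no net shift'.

Direction: forward

Q₀ = 0.001757 vs Keq = 81.06 ⇒ Q<K, forward
Step 1:
                  C         E
  Initial     2.304   0.06363
  Change     -2.083     4.166
  Equil      0.2208      4.23
  solve Keq expr → x = 2.083; check Q = 81.06
Then change container volume by factor 1.5 (V_new/V_old).
Step 2:
                  C         E
  Initial    0.1472      2.82
  Change   -0.04298   0.08597
  Equil      0.1042     2.906
  solve Keq expr → x = 0.04298; check Q = 81.06
Then remove 0.5404 M of E.
Step 3:
                  C         E
  Initial    0.1042     2.366
  Change   -0.03143   0.06285
  Equil     0.07276     2.429
  solve Keq expr → x = 0.03143; check Q = 81.06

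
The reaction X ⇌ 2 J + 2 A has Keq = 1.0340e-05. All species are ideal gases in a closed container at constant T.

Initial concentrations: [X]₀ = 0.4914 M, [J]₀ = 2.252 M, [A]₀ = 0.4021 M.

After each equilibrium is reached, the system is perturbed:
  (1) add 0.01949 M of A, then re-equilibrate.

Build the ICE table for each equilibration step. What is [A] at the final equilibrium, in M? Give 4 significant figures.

Q₀ = 1.669 vs Keq = 1.0340e-05 ⇒ Q>K, reverse
Step 1:
                    X           J           A
  I            0.4914       2.252      0.4021
  C            0.2003     -0.4007     -0.4007
  E            0.6917       1.851    0.001445
  solve Keq expr → x = -0.2003; check Q = 1.0340e-05
Then add 0.01949 M of A.
Step 2:
                    X           J           A
  I            0.6917       1.851     0.02093
  C          0.009732    -0.01946    -0.01946
  E            0.7015       1.832     0.00147
  solve Keq expr → x = -0.009732; check Q = 1.0340e-05

[A]_eq = 0.00147 M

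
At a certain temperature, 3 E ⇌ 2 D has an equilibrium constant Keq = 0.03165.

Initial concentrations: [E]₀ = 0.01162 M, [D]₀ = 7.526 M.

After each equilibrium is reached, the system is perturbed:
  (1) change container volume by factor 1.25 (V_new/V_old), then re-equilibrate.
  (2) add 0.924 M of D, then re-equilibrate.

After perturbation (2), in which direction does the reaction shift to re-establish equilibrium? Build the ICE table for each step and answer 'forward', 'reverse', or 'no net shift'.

Direction: reverse

Q₀ = 3.6100e+07 vs Keq = 0.03165 ⇒ Q>K, reverse
Step 1:
                  E         D
  I         0.01162     7.526
  C           6.675     -4.45
  E           6.687     3.076
  solve Keq expr → x = -2.225; check Q = 0.03165
Then change container volume by factor 1.25 (V_new/V_old).
Step 2:
                  E         D
  I           5.349     2.461
  C          0.2014   -0.1343
  E           5.551     2.327
  solve Keq expr → x = -0.06715; check Q = 0.03165
Then add 0.924 M of D.
Step 3:
                  E         D
  I           5.551     3.251
  C          0.7027   -0.4685
  E           6.253     2.782
  solve Keq expr → x = -0.2342; check Q = 0.03165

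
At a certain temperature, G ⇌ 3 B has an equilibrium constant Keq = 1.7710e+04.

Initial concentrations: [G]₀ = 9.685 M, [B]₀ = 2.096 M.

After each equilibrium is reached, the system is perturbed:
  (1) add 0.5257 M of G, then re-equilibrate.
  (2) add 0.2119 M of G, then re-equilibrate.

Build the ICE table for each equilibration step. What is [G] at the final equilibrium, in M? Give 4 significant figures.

Q₀ = 0.9508 vs Keq = 1.7710e+04 ⇒ Q<K, forward
Step 1:
                    G           B
  init          9.685       2.096
  Δ            -8.499        25.5
  eq            1.186       27.59
  solve Keq expr → x = 8.499; check Q = 1.7710e+04
Then add 0.5257 M of G.
Step 2:
                    G           B
  init          1.712       27.59
  Δ           -0.3747       1.124
  eq            1.337       28.72
  solve Keq expr → x = 0.3747; check Q = 1.7710e+04
Then add 0.2119 M of G.
Step 3:
                    G           B
  init          1.549       28.72
  Δ           -0.1486      0.4459
  eq              1.4       29.16
  solve Keq expr → x = 0.1486; check Q = 1.7710e+04

[G]_eq = 1.4 M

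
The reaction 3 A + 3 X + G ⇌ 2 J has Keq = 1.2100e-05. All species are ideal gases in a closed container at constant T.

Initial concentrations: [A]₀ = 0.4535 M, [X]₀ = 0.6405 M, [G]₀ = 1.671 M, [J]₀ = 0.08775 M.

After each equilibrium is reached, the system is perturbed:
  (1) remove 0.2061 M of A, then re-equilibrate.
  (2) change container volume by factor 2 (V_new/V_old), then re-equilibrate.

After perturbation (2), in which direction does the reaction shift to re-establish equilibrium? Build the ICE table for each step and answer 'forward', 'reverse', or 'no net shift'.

Direction: reverse

Q₀ = 0.188 vs Keq = 1.2100e-05 ⇒ Q>K, reverse
Step 1:
                  A         X         G         J
  I          0.4535    0.6405     1.671   0.08775
  C          0.1296    0.1296   0.04319  -0.08638
  E          0.5831    0.7701     1.714   0.00137
  solve Keq expr → x = -0.04319; check Q = 1.2100e-05
Then remove 0.2061 M of A.
Step 2:
                  A         X         G         J
  I           0.377    0.7701     1.714   0.00137
  C       9.8056e-04 9.8056e-04 3.2685e-04 -6.5371e-04
  E           0.378    0.7711     1.715 7.1654e-04
  solve Keq expr → x = -3.2685e-04; check Q = 1.2100e-05
Then change container volume by factor 2 (V_new/V_old).
Step 3:
                  A         X         G         J
  I           0.189    0.3855    0.8573 3.5827e-04
  C       4.4190e-04 4.4190e-04 1.4730e-04 -2.9460e-04
  E          0.1894     0.386    0.8574 6.3671e-05
  solve Keq expr → x = -1.4730e-04; check Q = 1.2100e-05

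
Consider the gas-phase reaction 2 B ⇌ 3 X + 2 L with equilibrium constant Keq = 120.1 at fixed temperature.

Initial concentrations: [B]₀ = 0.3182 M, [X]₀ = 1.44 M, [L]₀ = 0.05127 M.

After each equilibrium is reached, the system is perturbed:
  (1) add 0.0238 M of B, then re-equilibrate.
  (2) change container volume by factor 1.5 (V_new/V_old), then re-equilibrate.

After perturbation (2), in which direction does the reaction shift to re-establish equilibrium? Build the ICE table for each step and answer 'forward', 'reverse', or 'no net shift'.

Direction: forward

Q₀ = 0.07752 vs Keq = 120.1 ⇒ Q<K, forward
Step 1:
                  B         X         L
  I          0.3182      1.44   0.05127
  C         -0.2507    0.3761    0.2507
  E         0.06745     1.816     0.302
  solve Keq expr → x = 0.1254; check Q = 120.1
Then add 0.0238 M of B.
Step 2:
                  B         X         L
  I         0.09125     1.816     0.302
  C        -0.01814   0.02721   0.01814
  E         0.07311     1.843    0.3202
  solve Keq expr → x = 0.009068; check Q = 120.1
Then change container volume by factor 1.5 (V_new/V_old).
Step 3:
                  B         X         L
  I         0.04874     1.229    0.2134
  C        -0.01886   0.02829   0.01886
  E         0.02988     1.257    0.2323
  solve Keq expr → x = 0.009431; check Q = 120.1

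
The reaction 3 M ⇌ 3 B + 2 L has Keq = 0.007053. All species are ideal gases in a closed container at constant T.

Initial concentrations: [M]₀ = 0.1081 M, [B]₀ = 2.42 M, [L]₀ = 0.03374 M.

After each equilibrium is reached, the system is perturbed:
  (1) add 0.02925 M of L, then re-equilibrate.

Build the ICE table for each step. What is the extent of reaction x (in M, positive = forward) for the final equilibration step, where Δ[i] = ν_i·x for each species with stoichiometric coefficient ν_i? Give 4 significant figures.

x = -0.01428 M

Q₀ = 12.77 vs Keq = 0.007053 ⇒ Q>K, reverse
Step 1:
                    M           B           L
  init         0.1081        2.42     0.03374
  Δ           0.04847    -0.04847    -0.03232
  eq           0.1566       2.372    0.001425
  solve Keq expr → x = -0.01616; check Q = 0.007053
Then add 0.02925 M of L.
Step 2:
                    M           B           L
  init         0.1566       2.372     0.03067
  Δ           0.04285    -0.04285    -0.02857
  eq           0.1994       2.329    0.002105
  solve Keq expr → x = -0.01428; check Q = 0.007053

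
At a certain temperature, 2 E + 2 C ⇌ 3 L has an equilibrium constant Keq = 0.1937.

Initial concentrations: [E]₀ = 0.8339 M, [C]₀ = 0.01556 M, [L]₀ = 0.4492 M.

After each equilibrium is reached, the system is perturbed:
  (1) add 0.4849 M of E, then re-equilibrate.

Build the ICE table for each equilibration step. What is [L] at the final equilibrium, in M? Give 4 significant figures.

[L]_eq = 0.2249 M

Q₀ = 538.4 vs Keq = 0.1937 ⇒ Q>K, reverse
Step 1:
                  E         C         L
  I          0.8339   0.01556    0.4492
  C          0.1724    0.1724   -0.2586
  E           1.006    0.1879    0.1906
  solve Keq expr → x = -0.08619; check Q = 0.1937
Then add 0.4849 M of E.
Step 2:
                  E         C         L
  I           1.491    0.1879    0.1906
  C        -0.02286  -0.02286   0.03429
  E           1.468    0.1651    0.2249
  solve Keq expr → x = 0.01143; check Q = 0.1937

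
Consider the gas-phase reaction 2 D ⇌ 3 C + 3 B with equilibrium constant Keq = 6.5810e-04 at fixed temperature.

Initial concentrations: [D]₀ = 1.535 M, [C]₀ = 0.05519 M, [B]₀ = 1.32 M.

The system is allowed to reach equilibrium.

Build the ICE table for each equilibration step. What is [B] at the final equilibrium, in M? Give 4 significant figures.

Q₀ = 1.6409e-04 vs Keq = 6.5810e-04 ⇒ Q<K, forward
Step 1:
                   D          C          B
  Initial      1.535    0.05519       1.32
  Change    -0.01988    0.02982    0.02982
  Equil        1.515    0.08501       1.35
  solve Keq expr → x = 0.009939; check Q = 6.5810e-04

[B]_eq = 1.35 M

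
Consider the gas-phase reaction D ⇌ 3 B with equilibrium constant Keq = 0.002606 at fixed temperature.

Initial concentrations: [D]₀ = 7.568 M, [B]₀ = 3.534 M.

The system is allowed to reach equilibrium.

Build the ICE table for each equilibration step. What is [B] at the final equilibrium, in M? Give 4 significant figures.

[B]_eq = 0.2825 M

Q₀ = 5.832 vs Keq = 0.002606 ⇒ Q>K, reverse
Step 1:
                    D           B
  I             7.568       3.534
  C             1.084      -3.251
  E             8.652      0.2825
  solve Keq expr → x = -1.084; check Q = 0.002606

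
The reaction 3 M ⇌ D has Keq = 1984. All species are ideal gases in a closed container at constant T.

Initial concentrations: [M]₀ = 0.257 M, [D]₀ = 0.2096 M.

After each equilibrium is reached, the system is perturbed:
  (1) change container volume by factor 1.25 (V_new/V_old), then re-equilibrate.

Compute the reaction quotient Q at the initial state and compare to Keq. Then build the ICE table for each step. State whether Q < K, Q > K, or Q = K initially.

Q₀ = 12.35; Q < K (proceeds forward)

Q₀ = 12.35 vs Keq = 1984 ⇒ Q<K, forward
Step 1:
                   M          D
  init         0.257     0.2096
  Δ          -0.2051    0.06835
  eq         0.05194      0.278
  solve Keq expr → x = 0.06835; check Q = 1984
Then change container volume by factor 1.25 (V_new/V_old).
Step 2:
                   M          D
  init       0.04155     0.2224
  Δ         0.006507  -0.002169
  eq         0.04806     0.2202
  solve Keq expr → x = -0.002169; check Q = 1984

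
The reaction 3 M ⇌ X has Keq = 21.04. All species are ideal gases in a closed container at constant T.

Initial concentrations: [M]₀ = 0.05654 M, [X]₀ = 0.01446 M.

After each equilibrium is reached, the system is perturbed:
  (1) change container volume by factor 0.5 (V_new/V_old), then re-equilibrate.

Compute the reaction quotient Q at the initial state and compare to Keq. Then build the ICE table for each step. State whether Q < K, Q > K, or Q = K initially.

Q₀ = 80; Q > K (proceeds reverse)

Q₀ = 80 vs Keq = 21.04 ⇒ Q>K, reverse
Step 1:
                   M          X
  init       0.05654    0.01446
  Δ          0.01763  -0.005876
  eq         0.07417   0.008584
  solve Keq expr → x = -0.005876; check Q = 21.04
Then change container volume by factor 0.5 (V_new/V_old).
Step 2:
                   M          X
  init        0.1483    0.01717
  Δ         -0.03658    0.01219
  eq          0.1118    0.02936
  solve Keq expr → x = 0.01219; check Q = 21.04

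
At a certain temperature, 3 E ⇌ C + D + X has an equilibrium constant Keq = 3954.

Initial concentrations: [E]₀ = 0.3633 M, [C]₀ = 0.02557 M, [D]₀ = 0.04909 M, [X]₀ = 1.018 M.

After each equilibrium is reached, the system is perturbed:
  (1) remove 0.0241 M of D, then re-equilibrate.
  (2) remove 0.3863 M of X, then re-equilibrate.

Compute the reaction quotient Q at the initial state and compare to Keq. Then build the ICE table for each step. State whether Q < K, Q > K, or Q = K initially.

Q₀ = 0.02665; Q < K (proceeds forward)

Q₀ = 0.02665 vs Keq = 3954 ⇒ Q<K, forward
Step 1:
                   E          C          D          X
  init        0.3633    0.02557    0.04909      1.018
  Δ          -0.3445     0.1148     0.1148     0.1148
  eq         0.01875     0.1404     0.1639      1.133
  solve Keq expr → x = 0.1148; check Q = 3954
Then remove 0.0241 M of D.
Step 2:
                   E          C          D          X
  init       0.01875     0.1404     0.1398      1.133
  Δ       -9.3993e-04 3.1331e-04 3.1331e-04 3.1331e-04
  eq         0.01781     0.1407     0.1402      1.133
  solve Keq expr → x = 3.1331e-04; check Q = 3954
Then remove 0.3863 M of X.
Step 3:
                   E          C          D          X
  init       0.01781     0.1407     0.1402     0.7469
  Δ        -0.002251 7.5025e-04 7.5025e-04 7.5025e-04
  eq         0.01556     0.1415     0.1409     0.7476
  solve Keq expr → x = 7.5025e-04; check Q = 3954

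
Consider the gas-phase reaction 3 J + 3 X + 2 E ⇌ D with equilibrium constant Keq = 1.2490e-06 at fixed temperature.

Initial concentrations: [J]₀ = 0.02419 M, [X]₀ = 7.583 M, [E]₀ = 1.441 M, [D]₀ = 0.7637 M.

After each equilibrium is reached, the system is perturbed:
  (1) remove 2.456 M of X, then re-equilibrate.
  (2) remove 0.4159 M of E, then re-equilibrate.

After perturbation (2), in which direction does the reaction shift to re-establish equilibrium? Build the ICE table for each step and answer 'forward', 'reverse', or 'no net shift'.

Q₀ = 59.59 vs Keq = 1.2490e-06 ⇒ Q>K, reverse
Step 1:
                   J          X          E          D
  Initial    0.02419      7.583      1.441     0.7637
  Change       2.054      2.054      1.369    -0.6845
  Equil        2.078      9.637       2.81    0.07917
  solve Keq expr → x = -0.6845; check Q = 1.2490e-06
Then remove 2.456 M of X.
Step 2:
                   J          X          E          D
  Initial      2.078      7.181       2.81    0.07917
  Change      0.1109     0.1109     0.0739   -0.03695
  Equil        2.189      7.291      2.884    0.04222
  solve Keq expr → x = -0.03695; check Q = 1.2490e-06
Then remove 0.4159 M of E.
Step 3:
                   J          X          E          D
  Initial      2.189      7.291      2.468    0.04222
  Change     0.02775    0.02775     0.0185  -0.009251
  Equil        2.216      7.319      2.487    0.03297
  solve Keq expr → x = -0.009251; check Q = 1.2490e-06

Direction: reverse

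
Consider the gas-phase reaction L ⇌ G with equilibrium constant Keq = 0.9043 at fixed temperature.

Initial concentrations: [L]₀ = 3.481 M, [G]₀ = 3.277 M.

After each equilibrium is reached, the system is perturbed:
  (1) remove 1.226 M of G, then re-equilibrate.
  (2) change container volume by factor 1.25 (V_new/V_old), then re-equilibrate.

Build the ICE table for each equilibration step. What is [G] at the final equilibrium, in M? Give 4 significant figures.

[G]_eq = 2.102 M

Q₀ = 0.9414 vs Keq = 0.9043 ⇒ Q>K, reverse
Step 1:
                   L          G
  I            3.481      3.277
  C          0.06781   -0.06781
  E            3.549      3.209
  solve Keq expr → x = -0.06781; check Q = 0.9043
Then remove 1.226 M of G.
Step 2:
                   L          G
  I            3.549      1.983
  C          -0.6438     0.6438
  E            2.905      2.627
  solve Keq expr → x = 0.6438; check Q = 0.9043
Then change container volume by factor 1.25 (V_new/V_old).
Step 3:
                   L          G
  I            2.324      2.102
  C                0          0
  E            2.324      2.102
  solve Keq expr → x = 0; check Q = 0.9043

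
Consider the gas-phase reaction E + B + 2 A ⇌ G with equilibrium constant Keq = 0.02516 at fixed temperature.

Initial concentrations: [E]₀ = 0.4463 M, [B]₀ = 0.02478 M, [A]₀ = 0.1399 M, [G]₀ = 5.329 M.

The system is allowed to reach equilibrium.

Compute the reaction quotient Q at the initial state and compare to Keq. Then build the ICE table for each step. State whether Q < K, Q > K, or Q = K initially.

Q₀ = 2.4620e+04; Q > K (proceeds reverse)

Q₀ = 2.4620e+04 vs Keq = 0.02516 ⇒ Q>K, reverse
Step 1:
                   E          B          A          G
  init        0.4463    0.02478     0.1399      5.329
  Δ            2.212      2.212      4.424     -2.212
  eq           2.658      2.237      4.564      3.117
  solve Keq expr → x = -2.212; check Q = 0.02516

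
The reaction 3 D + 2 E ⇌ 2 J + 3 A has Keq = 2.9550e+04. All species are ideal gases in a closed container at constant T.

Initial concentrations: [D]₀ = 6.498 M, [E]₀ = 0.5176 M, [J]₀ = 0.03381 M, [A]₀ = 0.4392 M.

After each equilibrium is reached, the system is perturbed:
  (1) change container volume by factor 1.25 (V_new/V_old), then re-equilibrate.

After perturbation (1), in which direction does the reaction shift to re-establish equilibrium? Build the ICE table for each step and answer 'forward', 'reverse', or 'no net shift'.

Q₀ = 1.3175e-06 vs Keq = 2.9550e+04 ⇒ Q<K, forward
Step 1:
                    D           E           J           A
  init          6.498      0.5176     0.03381      0.4392
  Δ           -0.7759     -0.5173      0.5173      0.7759
  eq            5.722  3.1373e-04      0.5511       1.215
  solve Keq expr → x = 0.2586; check Q = 2.9550e+04
Then change container volume by factor 1.25 (V_new/V_old).
Step 2:
                    D           E           J           A
  init          4.578  2.5098e-04      0.4409      0.9721
  Δ                 0           0           0           0
  eq            4.578  2.5098e-04      0.4409      0.9721
  solve Keq expr → x = 0; check Q = 2.9550e+04

Direction: no net shift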